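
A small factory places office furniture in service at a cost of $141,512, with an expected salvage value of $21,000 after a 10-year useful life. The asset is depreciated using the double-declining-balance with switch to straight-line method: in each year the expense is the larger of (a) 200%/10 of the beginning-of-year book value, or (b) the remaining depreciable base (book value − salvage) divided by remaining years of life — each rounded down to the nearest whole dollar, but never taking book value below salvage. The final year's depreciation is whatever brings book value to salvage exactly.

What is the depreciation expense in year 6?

Depreciable base = $141,512 − $21,000 = $120,512.
Year 1: DB = ⌊$141,512 × 200%/10⌋ = $28,302; SL = ⌊$120,512/10⌋ = $12,051 → take DB $28,302. Book value $113,210.
Year 2: DB = ⌊$113,210 × 200%/10⌋ = $22,642; SL = ⌊$92,210/9⌋ = $10,245 → take DB $22,642. Book value $90,568.
Year 3: DB = ⌊$90,568 × 200%/10⌋ = $18,113; SL = ⌊$69,568/8⌋ = $8,696 → take DB $18,113. Book value $72,455.
Year 4: DB = ⌊$72,455 × 200%/10⌋ = $14,491; SL = ⌊$51,455/7⌋ = $7,350 → take DB $14,491. Book value $57,964.
Year 5: DB = ⌊$57,964 × 200%/10⌋ = $11,592; SL = ⌊$36,964/6⌋ = $6,160 → take DB $11,592. Book value $46,372.
Year 6: DB = ⌊$46,372 × 200%/10⌋ = $9,274; SL = ⌊$25,372/5⌋ = $5,074 → take DB $9,274. Book value $37,098.

$9,274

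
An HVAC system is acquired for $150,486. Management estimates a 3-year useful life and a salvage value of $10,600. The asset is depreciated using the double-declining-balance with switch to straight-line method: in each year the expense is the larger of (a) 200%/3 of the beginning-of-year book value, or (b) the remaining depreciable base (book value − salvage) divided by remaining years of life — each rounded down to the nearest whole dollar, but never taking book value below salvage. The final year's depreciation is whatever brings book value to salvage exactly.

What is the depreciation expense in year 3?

Depreciable base = $150,486 − $10,600 = $139,886.
Year 1: DB = ⌊$150,486 × 200%/3⌋ = $100,324; SL = ⌊$139,886/3⌋ = $46,628 → take DB $100,324. Book value $50,162.
Year 2: DB = ⌊$50,162 × 200%/3⌋ = $33,441; SL = ⌊$39,562/2⌋ = $19,781 → take DB $33,441. Book value $16,721.
Year 3 (final): $16,721 − $10,600 = $6,121. Book value $10,600.

$6,121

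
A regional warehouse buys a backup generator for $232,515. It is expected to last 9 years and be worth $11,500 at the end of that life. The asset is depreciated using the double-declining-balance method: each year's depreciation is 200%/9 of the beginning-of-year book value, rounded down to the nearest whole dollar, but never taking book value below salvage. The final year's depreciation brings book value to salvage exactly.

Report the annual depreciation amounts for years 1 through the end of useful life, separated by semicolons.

$51,670; $40,187; $31,257; $24,311; $18,908; $14,707; $11,438; $8,897; $19,640

Depreciable base = $232,515 − $11,500 = $221,015.
Year 1: ⌊$232,515 × 200%/9⌋ = $51,670. Book value $180,845.
Year 2: ⌊$180,845 × 200%/9⌋ = $40,187. Book value $140,658.
Year 3: ⌊$140,658 × 200%/9⌋ = $31,257. Book value $109,401.
Year 4: ⌊$109,401 × 200%/9⌋ = $24,311. Book value $85,090.
Year 5: ⌊$85,090 × 200%/9⌋ = $18,908. Book value $66,182.
Year 6: ⌊$66,182 × 200%/9⌋ = $14,707. Book value $51,475.
Year 7: ⌊$51,475 × 200%/9⌋ = $11,438. Book value $40,037.
Year 8: ⌊$40,037 × 200%/9⌋ = $8,897. Book value $31,140.
Year 9 (final): $31,140 − $11,500 = $19,640. Book value $11,500.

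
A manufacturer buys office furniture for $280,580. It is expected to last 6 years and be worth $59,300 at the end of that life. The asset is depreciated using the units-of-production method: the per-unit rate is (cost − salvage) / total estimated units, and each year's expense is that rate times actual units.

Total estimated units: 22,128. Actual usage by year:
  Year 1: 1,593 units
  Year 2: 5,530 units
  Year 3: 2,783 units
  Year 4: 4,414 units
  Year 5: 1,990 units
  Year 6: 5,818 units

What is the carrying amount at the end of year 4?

Depreciable base = $280,580 − $59,300 = $221,280.
Rate = $221,280 / 22,128 units = $10 per unit.
Year 1: 1,593 × $10 = $15,930. Book value $264,650.
Year 2: 5,530 × $10 = $55,300. Book value $209,350.
Year 3: 2,783 × $10 = $27,830. Book value $181,520.
Year 4: 4,414 × $10 = $44,140. Book value $137,380.

$137,380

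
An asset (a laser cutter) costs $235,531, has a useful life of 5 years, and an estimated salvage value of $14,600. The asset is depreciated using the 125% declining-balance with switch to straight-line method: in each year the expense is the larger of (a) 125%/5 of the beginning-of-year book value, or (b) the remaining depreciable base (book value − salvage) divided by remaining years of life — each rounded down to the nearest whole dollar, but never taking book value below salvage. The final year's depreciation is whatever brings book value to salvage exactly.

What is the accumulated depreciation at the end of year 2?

$103,044

Depreciable base = $235,531 − $14,600 = $220,931.
Year 1: DB = ⌊$235,531 × 125%/5⌋ = $58,882; SL = ⌊$220,931/5⌋ = $44,186 → take DB $58,882. Book value $176,649.
Year 2: DB = ⌊$176,649 × 125%/5⌋ = $44,162; SL = ⌊$162,049/4⌋ = $40,512 → take DB $44,162. Book value $132,487.
Accumulated through year 2 = $235,531 − $132,487 = $103,044.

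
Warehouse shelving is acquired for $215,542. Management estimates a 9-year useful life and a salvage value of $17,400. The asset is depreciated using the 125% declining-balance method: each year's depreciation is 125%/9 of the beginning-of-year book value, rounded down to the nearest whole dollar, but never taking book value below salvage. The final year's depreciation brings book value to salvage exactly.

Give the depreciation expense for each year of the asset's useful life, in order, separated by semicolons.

Depreciable base = $215,542 − $17,400 = $198,142.
Year 1: ⌊$215,542 × 125%/9⌋ = $29,936. Book value $185,606.
Year 2: ⌊$185,606 × 125%/9⌋ = $25,778. Book value $159,828.
Year 3: ⌊$159,828 × 125%/9⌋ = $22,198. Book value $137,630.
Year 4: ⌊$137,630 × 125%/9⌋ = $19,115. Book value $118,515.
Year 5: ⌊$118,515 × 125%/9⌋ = $16,460. Book value $102,055.
Year 6: ⌊$102,055 × 125%/9⌋ = $14,174. Book value $87,881.
Year 7: ⌊$87,881 × 125%/9⌋ = $12,205. Book value $75,676.
Year 8: ⌊$75,676 × 125%/9⌋ = $10,510. Book value $65,166.
Year 9 (final): $65,166 − $17,400 = $47,766. Book value $17,400.

$29,936; $25,778; $22,198; $19,115; $16,460; $14,174; $12,205; $10,510; $47,766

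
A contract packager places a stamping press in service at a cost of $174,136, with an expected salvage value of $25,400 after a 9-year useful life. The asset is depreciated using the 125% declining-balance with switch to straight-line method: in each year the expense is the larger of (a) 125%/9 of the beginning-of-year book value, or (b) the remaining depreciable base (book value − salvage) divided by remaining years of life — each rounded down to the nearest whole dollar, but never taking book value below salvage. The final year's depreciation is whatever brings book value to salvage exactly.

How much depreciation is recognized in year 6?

Depreciable base = $174,136 − $25,400 = $148,736.
Year 1: DB = ⌊$174,136 × 125%/9⌋ = $24,185; SL = ⌊$148,736/9⌋ = $16,526 → take DB $24,185. Book value $149,951.
Year 2: DB = ⌊$149,951 × 125%/9⌋ = $20,826; SL = ⌊$124,551/8⌋ = $15,568 → take DB $20,826. Book value $129,125.
Year 3: DB = ⌊$129,125 × 125%/9⌋ = $17,934; SL = ⌊$103,725/7⌋ = $14,817 → take DB $17,934. Book value $111,191.
Year 4: DB = ⌊$111,191 × 125%/9⌋ = $15,443; SL = ⌊$85,791/6⌋ = $14,298 → take DB $15,443. Book value $95,748.
Year 5: DB = ⌊$95,748 × 125%/9⌋ = $13,298; SL = ⌊$70,348/5⌋ = $14,069 → take SL $14,069. Book value $81,679.
Year 6: DB = ⌊$81,679 × 125%/9⌋ = $11,344; SL = ⌊$56,279/4⌋ = $14,069 → take SL $14,069. Book value $67,610.

$14,069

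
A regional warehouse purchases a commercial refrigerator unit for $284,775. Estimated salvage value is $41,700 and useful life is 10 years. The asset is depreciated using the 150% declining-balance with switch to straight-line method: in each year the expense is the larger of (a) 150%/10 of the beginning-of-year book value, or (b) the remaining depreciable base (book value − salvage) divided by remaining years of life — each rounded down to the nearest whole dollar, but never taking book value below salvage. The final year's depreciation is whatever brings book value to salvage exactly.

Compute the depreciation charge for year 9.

$16,426

Depreciable base = $284,775 − $41,700 = $243,075.
Year 1: DB = ⌊$284,775 × 150%/10⌋ = $42,716; SL = ⌊$243,075/10⌋ = $24,307 → take DB $42,716. Book value $242,059.
Year 2: DB = ⌊$242,059 × 150%/10⌋ = $36,308; SL = ⌊$200,359/9⌋ = $22,262 → take DB $36,308. Book value $205,751.
Year 3: DB = ⌊$205,751 × 150%/10⌋ = $30,862; SL = ⌊$164,051/8⌋ = $20,506 → take DB $30,862. Book value $174,889.
Year 4: DB = ⌊$174,889 × 150%/10⌋ = $26,233; SL = ⌊$133,189/7⌋ = $19,027 → take DB $26,233. Book value $148,656.
Year 5: DB = ⌊$148,656 × 150%/10⌋ = $22,298; SL = ⌊$106,956/6⌋ = $17,826 → take DB $22,298. Book value $126,358.
Year 6: DB = ⌊$126,358 × 150%/10⌋ = $18,953; SL = ⌊$84,658/5⌋ = $16,931 → take DB $18,953. Book value $107,405.
Year 7: DB = ⌊$107,405 × 150%/10⌋ = $16,110; SL = ⌊$65,705/4⌋ = $16,426 → take SL $16,426. Book value $90,979.
Year 8: DB = ⌊$90,979 × 150%/10⌋ = $13,646; SL = ⌊$49,279/3⌋ = $16,426 → take SL $16,426. Book value $74,553.
Year 9: DB = ⌊$74,553 × 150%/10⌋ = $11,182; SL = ⌊$32,853/2⌋ = $16,426 → take SL $16,426. Book value $58,127.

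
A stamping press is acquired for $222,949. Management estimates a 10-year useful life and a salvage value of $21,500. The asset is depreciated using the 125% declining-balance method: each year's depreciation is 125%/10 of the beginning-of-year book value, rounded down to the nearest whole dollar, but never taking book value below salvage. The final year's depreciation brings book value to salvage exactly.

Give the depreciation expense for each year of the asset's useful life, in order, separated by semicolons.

Depreciable base = $222,949 − $21,500 = $201,449.
Year 1: ⌊$222,949 × 125%/10⌋ = $27,868. Book value $195,081.
Year 2: ⌊$195,081 × 125%/10⌋ = $24,385. Book value $170,696.
Year 3: ⌊$170,696 × 125%/10⌋ = $21,337. Book value $149,359.
Year 4: ⌊$149,359 × 125%/10⌋ = $18,669. Book value $130,690.
Year 5: ⌊$130,690 × 125%/10⌋ = $16,336. Book value $114,354.
Year 6: ⌊$114,354 × 125%/10⌋ = $14,294. Book value $100,060.
Year 7: ⌊$100,060 × 125%/10⌋ = $12,507. Book value $87,553.
Year 8: ⌊$87,553 × 125%/10⌋ = $10,944. Book value $76,609.
Year 9: ⌊$76,609 × 125%/10⌋ = $9,576. Book value $67,033.
Year 10 (final): $67,033 − $21,500 = $45,533. Book value $21,500.

$27,868; $24,385; $21,337; $18,669; $16,336; $14,294; $12,507; $10,944; $9,576; $45,533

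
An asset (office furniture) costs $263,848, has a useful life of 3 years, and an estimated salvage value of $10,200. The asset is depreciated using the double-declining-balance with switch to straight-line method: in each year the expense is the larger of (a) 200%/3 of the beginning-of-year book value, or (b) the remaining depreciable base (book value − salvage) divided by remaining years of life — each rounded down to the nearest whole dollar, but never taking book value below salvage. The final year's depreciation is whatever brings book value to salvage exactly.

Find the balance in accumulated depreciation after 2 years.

$234,531

Depreciable base = $263,848 − $10,200 = $253,648.
Year 1: DB = ⌊$263,848 × 200%/3⌋ = $175,898; SL = ⌊$253,648/3⌋ = $84,549 → take DB $175,898. Book value $87,950.
Year 2: DB = ⌊$87,950 × 200%/3⌋ = $58,633; SL = ⌊$77,750/2⌋ = $38,875 → take DB $58,633. Book value $29,317.
Accumulated through year 2 = $263,848 − $29,317 = $234,531.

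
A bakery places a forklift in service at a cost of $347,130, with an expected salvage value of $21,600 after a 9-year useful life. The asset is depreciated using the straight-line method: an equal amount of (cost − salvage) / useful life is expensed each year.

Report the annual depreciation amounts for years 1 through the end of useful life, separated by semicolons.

Depreciable base = $347,130 − $21,600 = $325,530.
Annual expense = $325,530 / 9 = $36,170.
End of year 1: book value $310,960.
End of year 2: book value $274,790.
End of year 3: book value $238,620.
End of year 4: book value $202,450.
End of year 5: book value $166,280.
End of year 6: book value $130,110.
End of year 7: book value $93,940.
End of year 8: book value $57,770.
End of year 9: book value $21,600.

$36,170; $36,170; $36,170; $36,170; $36,170; $36,170; $36,170; $36,170; $36,170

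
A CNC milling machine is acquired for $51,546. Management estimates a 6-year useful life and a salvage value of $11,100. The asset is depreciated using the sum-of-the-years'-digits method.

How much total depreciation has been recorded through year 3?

Depreciable base = $51,546 − $11,100 = $40,446.
Sum of the years' digits = 6+5+4+3+2+1 = 21.
Year 1: $40,446 × 6/21 = $11,556. Book value $39,990.
Year 2: $40,446 × 5/21 = $9,630. Book value $30,360.
Year 3: $40,446 × 4/21 = $7,704. Book value $22,656.
Accumulated through year 3 = $51,546 − $22,656 = $28,890.

$28,890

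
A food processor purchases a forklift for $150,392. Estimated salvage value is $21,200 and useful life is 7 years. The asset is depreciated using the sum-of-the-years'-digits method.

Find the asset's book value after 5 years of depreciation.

$35,042

Depreciable base = $150,392 − $21,200 = $129,192.
Sum of the years' digits = 7+6+5+4+3+2+1 = 28.
Year 1: $129,192 × 7/28 = $32,298. Book value $118,094.
Year 2: $129,192 × 6/28 = $27,684. Book value $90,410.
Year 3: $129,192 × 5/28 = $23,070. Book value $67,340.
Year 4: $129,192 × 4/28 = $18,456. Book value $48,884.
Year 5: $129,192 × 3/28 = $13,842. Book value $35,042.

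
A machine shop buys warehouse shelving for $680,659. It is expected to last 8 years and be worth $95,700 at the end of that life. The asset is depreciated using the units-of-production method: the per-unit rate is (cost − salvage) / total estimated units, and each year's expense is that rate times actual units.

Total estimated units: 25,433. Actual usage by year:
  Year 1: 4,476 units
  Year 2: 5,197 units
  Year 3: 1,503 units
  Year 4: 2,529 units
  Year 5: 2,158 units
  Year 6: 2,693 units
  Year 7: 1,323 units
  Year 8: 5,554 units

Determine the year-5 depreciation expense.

Depreciable base = $680,659 − $95,700 = $584,959.
Rate = $584,959 / 25,433 units = $23 per unit.
Year 1: 4,476 × $23 = $102,948. Book value $577,711.
Year 2: 5,197 × $23 = $119,531. Book value $458,180.
Year 3: 1,503 × $23 = $34,569. Book value $423,611.
Year 4: 2,529 × $23 = $58,167. Book value $365,444.
Year 5: 2,158 × $23 = $49,634. Book value $315,810.

$49,634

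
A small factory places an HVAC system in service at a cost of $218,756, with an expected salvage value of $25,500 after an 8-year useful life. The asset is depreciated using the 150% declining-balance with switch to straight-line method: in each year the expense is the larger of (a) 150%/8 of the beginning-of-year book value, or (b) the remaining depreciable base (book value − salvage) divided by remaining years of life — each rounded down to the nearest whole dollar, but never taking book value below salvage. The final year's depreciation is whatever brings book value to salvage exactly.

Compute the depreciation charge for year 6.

Depreciable base = $218,756 − $25,500 = $193,256.
Year 1: DB = ⌊$218,756 × 150%/8⌋ = $41,016; SL = ⌊$193,256/8⌋ = $24,157 → take DB $41,016. Book value $177,740.
Year 2: DB = ⌊$177,740 × 150%/8⌋ = $33,326; SL = ⌊$152,240/7⌋ = $21,748 → take DB $33,326. Book value $144,414.
Year 3: DB = ⌊$144,414 × 150%/8⌋ = $27,077; SL = ⌊$118,914/6⌋ = $19,819 → take DB $27,077. Book value $117,337.
Year 4: DB = ⌊$117,337 × 150%/8⌋ = $22,000; SL = ⌊$91,837/5⌋ = $18,367 → take DB $22,000. Book value $95,337.
Year 5: DB = ⌊$95,337 × 150%/8⌋ = $17,875; SL = ⌊$69,837/4⌋ = $17,459 → take DB $17,875. Book value $77,462.
Year 6: DB = ⌊$77,462 × 150%/8⌋ = $14,524; SL = ⌊$51,962/3⌋ = $17,320 → take SL $17,320. Book value $60,142.

$17,320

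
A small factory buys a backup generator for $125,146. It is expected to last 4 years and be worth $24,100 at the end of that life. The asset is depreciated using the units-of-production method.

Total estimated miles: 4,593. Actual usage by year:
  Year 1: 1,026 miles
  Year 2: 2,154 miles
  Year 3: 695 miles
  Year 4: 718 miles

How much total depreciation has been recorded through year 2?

$69,960

Depreciable base = $125,146 − $24,100 = $101,046.
Rate = $101,046 / 4,593 miles = $22 per mile.
Year 1: 1,026 × $22 = $22,572. Book value $102,574.
Year 2: 2,154 × $22 = $47,388. Book value $55,186.
Accumulated through year 2 = $125,146 − $55,186 = $69,960.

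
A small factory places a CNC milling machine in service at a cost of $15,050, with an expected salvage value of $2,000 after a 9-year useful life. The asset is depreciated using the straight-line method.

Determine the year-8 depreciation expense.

Depreciable base = $15,050 − $2,000 = $13,050.
Annual expense = $13,050 / 9 = $1,450.

$1,450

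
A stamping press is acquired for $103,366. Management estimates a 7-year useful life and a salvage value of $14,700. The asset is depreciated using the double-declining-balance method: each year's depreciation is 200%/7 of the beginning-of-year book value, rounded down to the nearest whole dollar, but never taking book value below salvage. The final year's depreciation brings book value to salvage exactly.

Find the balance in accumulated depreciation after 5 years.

Depreciable base = $103,366 − $14,700 = $88,666.
Year 1: ⌊$103,366 × 200%/7⌋ = $29,533. Book value $73,833.
Year 2: ⌊$73,833 × 200%/7⌋ = $21,095. Book value $52,738.
Year 3: ⌊$52,738 × 200%/7⌋ = $15,068. Book value $37,670.
Year 4: ⌊$37,670 × 200%/7⌋ = $10,762. Book value $26,908.
Year 5: ⌊$26,908 × 200%/7⌋ = $7,688. Book value $19,220.
Accumulated through year 5 = $103,366 − $19,220 = $84,146.

$84,146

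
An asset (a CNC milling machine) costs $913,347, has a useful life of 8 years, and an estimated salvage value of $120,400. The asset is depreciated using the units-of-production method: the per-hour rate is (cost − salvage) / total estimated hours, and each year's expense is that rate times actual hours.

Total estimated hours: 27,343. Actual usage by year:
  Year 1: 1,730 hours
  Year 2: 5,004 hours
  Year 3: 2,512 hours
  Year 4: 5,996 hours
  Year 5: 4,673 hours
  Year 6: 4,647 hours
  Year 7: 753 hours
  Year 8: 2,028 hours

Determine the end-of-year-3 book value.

$645,213

Depreciable base = $913,347 − $120,400 = $792,947.
Rate = $792,947 / 27,343 hours = $29 per hour.
Year 1: 1,730 × $29 = $50,170. Book value $863,177.
Year 2: 5,004 × $29 = $145,116. Book value $718,061.
Year 3: 2,512 × $29 = $72,848. Book value $645,213.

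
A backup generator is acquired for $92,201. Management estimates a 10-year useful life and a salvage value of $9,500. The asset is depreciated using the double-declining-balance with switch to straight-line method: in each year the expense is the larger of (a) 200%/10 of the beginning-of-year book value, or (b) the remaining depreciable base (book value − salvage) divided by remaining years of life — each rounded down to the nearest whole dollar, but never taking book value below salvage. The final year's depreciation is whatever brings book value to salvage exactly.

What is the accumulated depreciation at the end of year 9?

Depreciable base = $92,201 − $9,500 = $82,701.
Year 1: DB = ⌊$92,201 × 200%/10⌋ = $18,440; SL = ⌊$82,701/10⌋ = $8,270 → take DB $18,440. Book value $73,761.
Year 2: DB = ⌊$73,761 × 200%/10⌋ = $14,752; SL = ⌊$64,261/9⌋ = $7,140 → take DB $14,752. Book value $59,009.
Year 3: DB = ⌊$59,009 × 200%/10⌋ = $11,801; SL = ⌊$49,509/8⌋ = $6,188 → take DB $11,801. Book value $47,208.
Year 4: DB = ⌊$47,208 × 200%/10⌋ = $9,441; SL = ⌊$37,708/7⌋ = $5,386 → take DB $9,441. Book value $37,767.
Year 5: DB = ⌊$37,767 × 200%/10⌋ = $7,553; SL = ⌊$28,267/6⌋ = $4,711 → take DB $7,553. Book value $30,214.
Year 6: DB = ⌊$30,214 × 200%/10⌋ = $6,042; SL = ⌊$20,714/5⌋ = $4,142 → take DB $6,042. Book value $24,172.
Year 7: DB = ⌊$24,172 × 200%/10⌋ = $4,834; SL = ⌊$14,672/4⌋ = $3,668 → take DB $4,834. Book value $19,338.
Year 8: DB = ⌊$19,338 × 200%/10⌋ = $3,867; SL = ⌊$9,838/3⌋ = $3,279 → take DB $3,867. Book value $15,471.
Year 9: DB = ⌊$15,471 × 200%/10⌋ = $3,094; SL = ⌊$5,971/2⌋ = $2,985 → take DB $3,094. Book value $12,377.
Accumulated through year 9 = $92,201 − $12,377 = $79,824.

$79,824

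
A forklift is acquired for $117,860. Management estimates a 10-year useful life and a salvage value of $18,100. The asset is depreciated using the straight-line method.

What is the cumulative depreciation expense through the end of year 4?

$39,904

Depreciable base = $117,860 − $18,100 = $99,760.
Annual expense = $99,760 / 10 = $9,976.
End of year 1: book value $107,884.
End of year 2: book value $97,908.
End of year 3: book value $87,932.
End of year 4: book value $77,956.
Accumulated through year 4 = $117,860 − $77,956 = $39,904.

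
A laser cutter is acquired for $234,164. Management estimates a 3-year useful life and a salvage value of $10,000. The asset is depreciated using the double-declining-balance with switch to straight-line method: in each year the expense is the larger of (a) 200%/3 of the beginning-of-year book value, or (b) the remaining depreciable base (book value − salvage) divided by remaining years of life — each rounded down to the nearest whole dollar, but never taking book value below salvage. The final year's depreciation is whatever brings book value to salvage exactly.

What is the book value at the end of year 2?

Depreciable base = $234,164 − $10,000 = $224,164.
Year 1: DB = ⌊$234,164 × 200%/3⌋ = $156,109; SL = ⌊$224,164/3⌋ = $74,721 → take DB $156,109. Book value $78,055.
Year 2: DB = ⌊$78,055 × 200%/3⌋ = $52,036; SL = ⌊$68,055/2⌋ = $34,027 → take DB $52,036. Book value $26,019.

$26,019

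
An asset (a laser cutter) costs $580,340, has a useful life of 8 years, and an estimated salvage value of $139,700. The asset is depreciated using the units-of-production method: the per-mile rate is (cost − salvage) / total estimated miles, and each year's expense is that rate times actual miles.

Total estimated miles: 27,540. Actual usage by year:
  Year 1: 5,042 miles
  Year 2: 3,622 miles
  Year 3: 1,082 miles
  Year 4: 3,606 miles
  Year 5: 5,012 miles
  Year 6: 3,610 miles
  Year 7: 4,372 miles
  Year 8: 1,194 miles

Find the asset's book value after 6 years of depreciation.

$228,756

Depreciable base = $580,340 − $139,700 = $440,640.
Rate = $440,640 / 27,540 miles = $16 per mile.
Year 1: 5,042 × $16 = $80,672. Book value $499,668.
Year 2: 3,622 × $16 = $57,952. Book value $441,716.
Year 3: 1,082 × $16 = $17,312. Book value $424,404.
Year 4: 3,606 × $16 = $57,696. Book value $366,708.
Year 5: 5,012 × $16 = $80,192. Book value $286,516.
Year 6: 3,610 × $16 = $57,760. Book value $228,756.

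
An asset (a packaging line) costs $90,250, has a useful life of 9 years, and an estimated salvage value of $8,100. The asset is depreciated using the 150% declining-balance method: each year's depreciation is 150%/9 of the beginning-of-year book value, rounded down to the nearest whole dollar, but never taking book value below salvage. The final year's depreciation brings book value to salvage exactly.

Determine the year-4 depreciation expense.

$8,705

Depreciable base = $90,250 − $8,100 = $82,150.
Year 1: ⌊$90,250 × 150%/9⌋ = $15,041. Book value $75,209.
Year 2: ⌊$75,209 × 150%/9⌋ = $12,534. Book value $62,675.
Year 3: ⌊$62,675 × 150%/9⌋ = $10,445. Book value $52,230.
Year 4: ⌊$52,230 × 150%/9⌋ = $8,705. Book value $43,525.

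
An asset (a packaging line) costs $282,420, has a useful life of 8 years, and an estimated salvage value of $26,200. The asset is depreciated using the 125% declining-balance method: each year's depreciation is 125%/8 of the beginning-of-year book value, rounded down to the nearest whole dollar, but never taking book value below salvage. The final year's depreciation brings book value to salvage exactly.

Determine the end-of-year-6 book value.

Depreciable base = $282,420 − $26,200 = $256,220.
Year 1: ⌊$282,420 × 125%/8⌋ = $44,128. Book value $238,292.
Year 2: ⌊$238,292 × 125%/8⌋ = $37,233. Book value $201,059.
Year 3: ⌊$201,059 × 125%/8⌋ = $31,415. Book value $169,644.
Year 4: ⌊$169,644 × 125%/8⌋ = $26,506. Book value $143,138.
Year 5: ⌊$143,138 × 125%/8⌋ = $22,365. Book value $120,773.
Year 6: ⌊$120,773 × 125%/8⌋ = $18,870. Book value $101,903.

$101,903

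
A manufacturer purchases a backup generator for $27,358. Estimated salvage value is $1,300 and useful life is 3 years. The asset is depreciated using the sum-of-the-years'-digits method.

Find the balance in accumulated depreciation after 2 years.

$21,715

Depreciable base = $27,358 − $1,300 = $26,058.
Sum of the years' digits = 3+2+1 = 6.
Year 1: $26,058 × 3/6 = $13,029. Book value $14,329.
Year 2: $26,058 × 2/6 = $8,686. Book value $5,643.
Accumulated through year 2 = $27,358 − $5,643 = $21,715.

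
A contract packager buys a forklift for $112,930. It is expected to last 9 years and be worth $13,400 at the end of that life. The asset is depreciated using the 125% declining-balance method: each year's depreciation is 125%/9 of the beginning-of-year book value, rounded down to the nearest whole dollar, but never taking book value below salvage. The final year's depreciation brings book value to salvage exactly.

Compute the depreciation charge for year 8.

$5,506

Depreciable base = $112,930 − $13,400 = $99,530.
Year 1: ⌊$112,930 × 125%/9⌋ = $15,684. Book value $97,246.
Year 2: ⌊$97,246 × 125%/9⌋ = $13,506. Book value $83,740.
Year 3: ⌊$83,740 × 125%/9⌋ = $11,630. Book value $72,110.
Year 4: ⌊$72,110 × 125%/9⌋ = $10,015. Book value $62,095.
Year 5: ⌊$62,095 × 125%/9⌋ = $8,624. Book value $53,471.
Year 6: ⌊$53,471 × 125%/9⌋ = $7,426. Book value $46,045.
Year 7: ⌊$46,045 × 125%/9⌋ = $6,395. Book value $39,650.
Year 8: ⌊$39,650 × 125%/9⌋ = $5,506. Book value $34,144.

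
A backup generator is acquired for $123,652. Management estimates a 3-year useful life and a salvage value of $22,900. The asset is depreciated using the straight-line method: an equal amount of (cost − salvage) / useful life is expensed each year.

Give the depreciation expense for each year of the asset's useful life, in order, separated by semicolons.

$33,584; $33,584; $33,584

Depreciable base = $123,652 − $22,900 = $100,752.
Annual expense = $100,752 / 3 = $33,584.
End of year 1: book value $90,068.
End of year 2: book value $56,484.
End of year 3: book value $22,900.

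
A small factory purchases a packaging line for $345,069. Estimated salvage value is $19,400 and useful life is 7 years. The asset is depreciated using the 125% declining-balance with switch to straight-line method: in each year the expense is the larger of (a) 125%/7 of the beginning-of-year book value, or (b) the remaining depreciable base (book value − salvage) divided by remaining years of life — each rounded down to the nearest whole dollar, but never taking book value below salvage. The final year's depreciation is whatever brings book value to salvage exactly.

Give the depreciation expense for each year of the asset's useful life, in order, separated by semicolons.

Depreciable base = $345,069 − $19,400 = $325,669.
Year 1: DB = ⌊$345,069 × 125%/7⌋ = $61,619; SL = ⌊$325,669/7⌋ = $46,524 → take DB $61,619. Book value $283,450.
Year 2: DB = ⌊$283,450 × 125%/7⌋ = $50,616; SL = ⌊$264,050/6⌋ = $44,008 → take DB $50,616. Book value $232,834.
Year 3: DB = ⌊$232,834 × 125%/7⌋ = $41,577; SL = ⌊$213,434/5⌋ = $42,686 → take SL $42,686. Book value $190,148.
Year 4: DB = ⌊$190,148 × 125%/7⌋ = $33,955; SL = ⌊$170,748/4⌋ = $42,687 → take SL $42,687. Book value $147,461.
Year 5: DB = ⌊$147,461 × 125%/7⌋ = $26,332; SL = ⌊$128,061/3⌋ = $42,687 → take SL $42,687. Book value $104,774.
Year 6: DB = ⌊$104,774 × 125%/7⌋ = $18,709; SL = ⌊$85,374/2⌋ = $42,687 → take SL $42,687. Book value $62,087.
Year 7 (final): $62,087 − $19,400 = $42,687. Book value $19,400.

$61,619; $50,616; $42,686; $42,687; $42,687; $42,687; $42,687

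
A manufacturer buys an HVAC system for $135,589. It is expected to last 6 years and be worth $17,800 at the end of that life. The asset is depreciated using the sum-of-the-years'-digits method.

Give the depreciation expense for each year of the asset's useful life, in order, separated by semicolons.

Depreciable base = $135,589 − $17,800 = $117,789.
Sum of the years' digits = 6+5+4+3+2+1 = 21.
Year 1: $117,789 × 6/21 = $33,654. Book value $101,935.
Year 2: $117,789 × 5/21 = $28,045. Book value $73,890.
Year 3: $117,789 × 4/21 = $22,436. Book value $51,454.
Year 4: $117,789 × 3/21 = $16,827. Book value $34,627.
Year 5: $117,789 × 2/21 = $11,218. Book value $23,409.
Year 6: $117,789 × 1/21 = $5,609. Book value $17,800.

$33,654; $28,045; $22,436; $16,827; $11,218; $5,609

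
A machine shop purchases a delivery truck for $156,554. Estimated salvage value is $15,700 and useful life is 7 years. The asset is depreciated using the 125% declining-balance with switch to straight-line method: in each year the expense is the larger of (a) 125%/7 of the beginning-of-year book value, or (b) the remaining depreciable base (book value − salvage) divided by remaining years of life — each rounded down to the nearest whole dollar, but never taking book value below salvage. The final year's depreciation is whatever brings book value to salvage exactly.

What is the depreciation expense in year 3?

$18,863

Depreciable base = $156,554 − $15,700 = $140,854.
Year 1: DB = ⌊$156,554 × 125%/7⌋ = $27,956; SL = ⌊$140,854/7⌋ = $20,122 → take DB $27,956. Book value $128,598.
Year 2: DB = ⌊$128,598 × 125%/7⌋ = $22,963; SL = ⌊$112,898/6⌋ = $18,816 → take DB $22,963. Book value $105,635.
Year 3: DB = ⌊$105,635 × 125%/7⌋ = $18,863; SL = ⌊$89,935/5⌋ = $17,987 → take DB $18,863. Book value $86,772.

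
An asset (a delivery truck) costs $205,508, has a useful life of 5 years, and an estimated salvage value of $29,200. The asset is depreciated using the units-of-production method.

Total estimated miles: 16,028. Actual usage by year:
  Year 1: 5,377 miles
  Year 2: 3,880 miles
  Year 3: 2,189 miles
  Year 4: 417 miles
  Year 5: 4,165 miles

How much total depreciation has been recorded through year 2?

$101,827

Depreciable base = $205,508 − $29,200 = $176,308.
Rate = $176,308 / 16,028 miles = $11 per mile.
Year 1: 5,377 × $11 = $59,147. Book value $146,361.
Year 2: 3,880 × $11 = $42,680. Book value $103,681.
Accumulated through year 2 = $205,508 − $103,681 = $101,827.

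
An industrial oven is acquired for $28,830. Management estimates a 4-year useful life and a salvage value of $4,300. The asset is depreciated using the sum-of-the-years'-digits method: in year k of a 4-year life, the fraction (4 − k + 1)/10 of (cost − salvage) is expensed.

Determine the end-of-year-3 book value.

Depreciable base = $28,830 − $4,300 = $24,530.
Sum of the years' digits = 4+3+2+1 = 10.
Year 1: $24,530 × 4/10 = $9,812. Book value $19,018.
Year 2: $24,530 × 3/10 = $7,359. Book value $11,659.
Year 3: $24,530 × 2/10 = $4,906. Book value $6,753.

$6,753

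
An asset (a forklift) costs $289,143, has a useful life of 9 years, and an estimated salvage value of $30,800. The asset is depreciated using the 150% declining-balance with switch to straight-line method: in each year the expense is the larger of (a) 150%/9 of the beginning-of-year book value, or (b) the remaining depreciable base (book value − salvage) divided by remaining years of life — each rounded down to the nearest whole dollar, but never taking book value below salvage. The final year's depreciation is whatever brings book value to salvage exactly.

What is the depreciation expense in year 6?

$21,350

Depreciable base = $289,143 − $30,800 = $258,343.
Year 1: DB = ⌊$289,143 × 150%/9⌋ = $48,190; SL = ⌊$258,343/9⌋ = $28,704 → take DB $48,190. Book value $240,953.
Year 2: DB = ⌊$240,953 × 150%/9⌋ = $40,158; SL = ⌊$210,153/8⌋ = $26,269 → take DB $40,158. Book value $200,795.
Year 3: DB = ⌊$200,795 × 150%/9⌋ = $33,465; SL = ⌊$169,995/7⌋ = $24,285 → take DB $33,465. Book value $167,330.
Year 4: DB = ⌊$167,330 × 150%/9⌋ = $27,888; SL = ⌊$136,530/6⌋ = $22,755 → take DB $27,888. Book value $139,442.
Year 5: DB = ⌊$139,442 × 150%/9⌋ = $23,240; SL = ⌊$108,642/5⌋ = $21,728 → take DB $23,240. Book value $116,202.
Year 6: DB = ⌊$116,202 × 150%/9⌋ = $19,367; SL = ⌊$85,402/4⌋ = $21,350 → take SL $21,350. Book value $94,852.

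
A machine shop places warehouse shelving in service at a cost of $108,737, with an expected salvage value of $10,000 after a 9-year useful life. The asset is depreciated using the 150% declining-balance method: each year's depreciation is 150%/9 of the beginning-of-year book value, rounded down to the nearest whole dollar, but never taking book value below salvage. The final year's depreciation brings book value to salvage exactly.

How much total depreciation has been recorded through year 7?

$78,389

Depreciable base = $108,737 − $10,000 = $98,737.
Year 1: ⌊$108,737 × 150%/9⌋ = $18,122. Book value $90,615.
Year 2: ⌊$90,615 × 150%/9⌋ = $15,102. Book value $75,513.
Year 3: ⌊$75,513 × 150%/9⌋ = $12,585. Book value $62,928.
Year 4: ⌊$62,928 × 150%/9⌋ = $10,488. Book value $52,440.
Year 5: ⌊$52,440 × 150%/9⌋ = $8,740. Book value $43,700.
Year 6: ⌊$43,700 × 150%/9⌋ = $7,283. Book value $36,417.
Year 7: ⌊$36,417 × 150%/9⌋ = $6,069. Book value $30,348.
Accumulated through year 7 = $108,737 − $30,348 = $78,389.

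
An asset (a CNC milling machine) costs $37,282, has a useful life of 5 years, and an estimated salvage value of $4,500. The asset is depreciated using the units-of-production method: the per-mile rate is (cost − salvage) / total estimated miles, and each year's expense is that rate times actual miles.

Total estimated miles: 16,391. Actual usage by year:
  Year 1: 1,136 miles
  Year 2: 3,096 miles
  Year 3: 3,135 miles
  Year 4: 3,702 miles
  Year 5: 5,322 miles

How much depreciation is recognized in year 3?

Depreciable base = $37,282 − $4,500 = $32,782.
Rate = $32,782 / 16,391 miles = $2 per mile.
Year 1: 1,136 × $2 = $2,272. Book value $35,010.
Year 2: 3,096 × $2 = $6,192. Book value $28,818.
Year 3: 3,135 × $2 = $6,270. Book value $22,548.

$6,270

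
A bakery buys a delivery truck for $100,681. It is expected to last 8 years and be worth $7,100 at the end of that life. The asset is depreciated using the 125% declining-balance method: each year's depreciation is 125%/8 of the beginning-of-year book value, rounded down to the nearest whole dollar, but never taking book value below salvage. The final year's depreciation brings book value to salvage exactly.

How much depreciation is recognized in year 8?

Depreciable base = $100,681 − $7,100 = $93,581.
Year 1: ⌊$100,681 × 125%/8⌋ = $15,731. Book value $84,950.
Year 2: ⌊$84,950 × 125%/8⌋ = $13,273. Book value $71,677.
Year 3: ⌊$71,677 × 125%/8⌋ = $11,199. Book value $60,478.
Year 4: ⌊$60,478 × 125%/8⌋ = $9,449. Book value $51,029.
Year 5: ⌊$51,029 × 125%/8⌋ = $7,973. Book value $43,056.
Year 6: ⌊$43,056 × 125%/8⌋ = $6,727. Book value $36,329.
Year 7: ⌊$36,329 × 125%/8⌋ = $5,676. Book value $30,653.
Year 8 (final): $30,653 − $7,100 = $23,553. Book value $7,100.

$23,553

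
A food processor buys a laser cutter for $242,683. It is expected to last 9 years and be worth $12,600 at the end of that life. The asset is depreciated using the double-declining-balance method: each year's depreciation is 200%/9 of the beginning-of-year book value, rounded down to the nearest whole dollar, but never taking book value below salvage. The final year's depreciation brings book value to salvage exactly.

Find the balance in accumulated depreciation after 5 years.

$173,607

Depreciable base = $242,683 − $12,600 = $230,083.
Year 1: ⌊$242,683 × 200%/9⌋ = $53,929. Book value $188,754.
Year 2: ⌊$188,754 × 200%/9⌋ = $41,945. Book value $146,809.
Year 3: ⌊$146,809 × 200%/9⌋ = $32,624. Book value $114,185.
Year 4: ⌊$114,185 × 200%/9⌋ = $25,374. Book value $88,811.
Year 5: ⌊$88,811 × 200%/9⌋ = $19,735. Book value $69,076.
Accumulated through year 5 = $242,683 − $69,076 = $173,607.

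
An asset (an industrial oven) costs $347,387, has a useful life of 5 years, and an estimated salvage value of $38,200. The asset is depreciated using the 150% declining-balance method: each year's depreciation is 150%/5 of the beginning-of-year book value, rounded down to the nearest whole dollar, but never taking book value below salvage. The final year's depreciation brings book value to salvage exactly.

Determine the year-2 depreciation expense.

Depreciable base = $347,387 − $38,200 = $309,187.
Year 1: ⌊$347,387 × 150%/5⌋ = $104,216. Book value $243,171.
Year 2: ⌊$243,171 × 150%/5⌋ = $72,951. Book value $170,220.

$72,951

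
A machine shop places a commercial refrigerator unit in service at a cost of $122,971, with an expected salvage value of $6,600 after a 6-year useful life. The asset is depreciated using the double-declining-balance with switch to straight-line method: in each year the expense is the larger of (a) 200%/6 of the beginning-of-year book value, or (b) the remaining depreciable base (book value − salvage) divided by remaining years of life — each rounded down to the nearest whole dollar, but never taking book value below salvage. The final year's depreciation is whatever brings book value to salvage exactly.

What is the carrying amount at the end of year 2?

$54,654

Depreciable base = $122,971 − $6,600 = $116,371.
Year 1: DB = ⌊$122,971 × 200%/6⌋ = $40,990; SL = ⌊$116,371/6⌋ = $19,395 → take DB $40,990. Book value $81,981.
Year 2: DB = ⌊$81,981 × 200%/6⌋ = $27,327; SL = ⌊$75,381/5⌋ = $15,076 → take DB $27,327. Book value $54,654.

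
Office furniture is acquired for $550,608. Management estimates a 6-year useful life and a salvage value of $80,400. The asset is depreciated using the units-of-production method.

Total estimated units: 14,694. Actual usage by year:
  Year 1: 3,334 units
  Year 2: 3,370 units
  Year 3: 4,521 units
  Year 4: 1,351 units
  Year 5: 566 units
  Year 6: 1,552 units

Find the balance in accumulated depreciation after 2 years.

Depreciable base = $550,608 − $80,400 = $470,208.
Rate = $470,208 / 14,694 units = $32 per unit.
Year 1: 3,334 × $32 = $106,688. Book value $443,920.
Year 2: 3,370 × $32 = $107,840. Book value $336,080.
Accumulated through year 2 = $550,608 − $336,080 = $214,528.

$214,528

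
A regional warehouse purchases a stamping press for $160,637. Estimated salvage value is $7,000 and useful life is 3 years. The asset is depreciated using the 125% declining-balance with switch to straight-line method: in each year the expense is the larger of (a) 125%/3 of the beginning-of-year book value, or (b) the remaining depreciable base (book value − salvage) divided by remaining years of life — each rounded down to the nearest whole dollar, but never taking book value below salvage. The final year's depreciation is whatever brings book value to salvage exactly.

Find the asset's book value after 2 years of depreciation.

Depreciable base = $160,637 − $7,000 = $153,637.
Year 1: DB = ⌊$160,637 × 125%/3⌋ = $66,932; SL = ⌊$153,637/3⌋ = $51,212 → take DB $66,932. Book value $93,705.
Year 2: DB = ⌊$93,705 × 125%/3⌋ = $39,043; SL = ⌊$86,705/2⌋ = $43,352 → take SL $43,352. Book value $50,353.

$50,353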